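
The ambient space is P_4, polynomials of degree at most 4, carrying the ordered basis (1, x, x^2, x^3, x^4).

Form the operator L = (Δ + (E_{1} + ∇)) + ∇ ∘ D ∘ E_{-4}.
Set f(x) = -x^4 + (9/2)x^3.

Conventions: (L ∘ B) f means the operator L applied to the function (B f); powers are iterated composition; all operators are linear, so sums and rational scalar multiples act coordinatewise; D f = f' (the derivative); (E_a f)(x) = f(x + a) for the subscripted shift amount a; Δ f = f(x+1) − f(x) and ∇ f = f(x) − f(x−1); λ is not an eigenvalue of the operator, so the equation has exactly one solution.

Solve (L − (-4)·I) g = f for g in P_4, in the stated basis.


g(x) = -(1/5)x^4 + (69/50)x^3 - (441/250)x^2 - (5259/1250)x + 62521/3125

write g with unknown coordinates in the stated basis and equate coefficients in (L − (-4)·I) g = f
solving from the highest basis element down gives g = -(1/5)x^4 + (69/50)x^3 - (441/250)x^2 - (5259/1250)x + 62521/3125
check: L g = -(1/5)x^4 - (51/50)x^3 + (882/125)x^2 + (10518/625)x - 250084/3125
so L g − (-4)·g = -x^4 + (9/2)x^3 = f ✓


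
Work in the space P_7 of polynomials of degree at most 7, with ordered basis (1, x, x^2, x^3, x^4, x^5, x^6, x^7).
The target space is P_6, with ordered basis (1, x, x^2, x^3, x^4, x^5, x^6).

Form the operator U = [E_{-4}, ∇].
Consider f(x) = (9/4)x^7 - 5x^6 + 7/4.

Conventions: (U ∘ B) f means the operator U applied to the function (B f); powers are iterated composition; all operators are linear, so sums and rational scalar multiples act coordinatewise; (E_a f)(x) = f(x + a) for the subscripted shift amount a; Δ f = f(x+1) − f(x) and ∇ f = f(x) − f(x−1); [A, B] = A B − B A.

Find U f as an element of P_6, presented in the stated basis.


∇ f = (63/4)x^6 - (309/4)x^5 + (615/4)x^4 - (715/4)x^3 + (489/4)x^2 - (183/4)x + 29/4
E_{-4} ∇ f = (63/4)x^6 - (1821/4)x^5 + (21915/4)x^4 - (140635/4)x^3 + (507789/4)x^2 - (978447/4)x + 786249/4
E_{-4} f = (9/4)x^7 - 68x^6 + 876x^5 - 6240x^4 + 26560x^3 - 67584x^2 + 95232x - 229369/4
∇ E_{-4} f = (63/4)x^6 - (1821/4)x^5 + (21915/4)x^4 - (140635/4)x^3 + (507789/4)x^2 - (978447/4)x + 786249/4
[E_{-4}, ∇] f = 0

the image equals g(x) = 0


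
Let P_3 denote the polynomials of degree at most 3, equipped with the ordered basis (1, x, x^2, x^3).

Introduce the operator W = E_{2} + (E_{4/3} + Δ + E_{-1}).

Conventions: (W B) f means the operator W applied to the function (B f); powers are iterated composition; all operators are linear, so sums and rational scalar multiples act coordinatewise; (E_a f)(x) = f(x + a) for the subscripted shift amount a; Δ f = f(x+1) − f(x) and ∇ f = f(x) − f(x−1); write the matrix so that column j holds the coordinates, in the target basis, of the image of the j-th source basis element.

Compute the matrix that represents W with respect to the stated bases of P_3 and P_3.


the matrix is [[3, 10/3, 70/9, 280/27]; [0, 3, 20/3, 70/3]; [0, 0, 3, 10]; [0, 0, 0, 3]] (rows listed top to bottom)

image of 1: 3
image of x: 3x + 10/3
image of x^2: 3x^2 + (20/3)x + 70/9
image of x^3: 3x^3 + 10x^2 + (70/3)x + 280/27
each image's coordinates form column j of the matrix


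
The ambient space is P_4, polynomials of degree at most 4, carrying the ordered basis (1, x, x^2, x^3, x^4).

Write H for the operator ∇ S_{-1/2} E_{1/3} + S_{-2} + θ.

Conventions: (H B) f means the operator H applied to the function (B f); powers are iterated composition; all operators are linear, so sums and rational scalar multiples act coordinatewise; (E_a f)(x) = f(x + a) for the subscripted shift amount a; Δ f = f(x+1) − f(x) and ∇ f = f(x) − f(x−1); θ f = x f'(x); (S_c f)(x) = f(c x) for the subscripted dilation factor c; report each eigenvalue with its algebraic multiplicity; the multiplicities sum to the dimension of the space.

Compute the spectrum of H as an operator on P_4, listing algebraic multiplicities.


image of 1: 1
image of x: -x - 1/2
image of x^2: 6x^2 + (1/2)x - 7/12
image of x^3: -5x^3 - (3/8)x^2 + (7/8)x - 13/24
image of x^4: 20x^4 + (1/4)x^3 - (7/8)x^2 + (13/12)x - 203/432
the matrix is upper triangular; its diagonal is (1, -1, 6, -5, 20)
for a triangular matrix the eigenvalues are the diagonal entries, with algebraic multiplicity their repetition count

λ = -5 (multiplicity 1), λ = -1 (multiplicity 1), λ = 1 (multiplicity 1), λ = 6 (multiplicity 1), λ = 20 (multiplicity 1)


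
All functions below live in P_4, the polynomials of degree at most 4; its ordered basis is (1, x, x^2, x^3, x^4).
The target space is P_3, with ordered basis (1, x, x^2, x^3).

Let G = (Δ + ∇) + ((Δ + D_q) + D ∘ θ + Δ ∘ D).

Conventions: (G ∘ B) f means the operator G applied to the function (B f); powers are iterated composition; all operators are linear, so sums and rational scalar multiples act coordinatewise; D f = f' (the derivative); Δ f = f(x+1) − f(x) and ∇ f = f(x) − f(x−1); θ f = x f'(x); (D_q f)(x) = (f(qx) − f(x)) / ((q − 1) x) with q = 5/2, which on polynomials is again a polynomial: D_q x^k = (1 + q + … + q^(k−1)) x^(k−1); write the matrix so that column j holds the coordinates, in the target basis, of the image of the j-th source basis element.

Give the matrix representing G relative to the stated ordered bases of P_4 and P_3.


image of 1: 0
image of x: 5
image of x^2: (27/2)x + 3
image of x^3: (111/4)x^2 + 9x + 6
image of x^4: (427/8)x^3 + 18x^2 + 24x + 5
each image's coordinates form column j of the matrix

the matrix is [[0, 5, 3, 6, 5]; [0, 0, 27/2, 9, 24]; [0, 0, 0, 111/4, 18]; [0, 0, 0, 0, 427/8]] (rows listed top to bottom)


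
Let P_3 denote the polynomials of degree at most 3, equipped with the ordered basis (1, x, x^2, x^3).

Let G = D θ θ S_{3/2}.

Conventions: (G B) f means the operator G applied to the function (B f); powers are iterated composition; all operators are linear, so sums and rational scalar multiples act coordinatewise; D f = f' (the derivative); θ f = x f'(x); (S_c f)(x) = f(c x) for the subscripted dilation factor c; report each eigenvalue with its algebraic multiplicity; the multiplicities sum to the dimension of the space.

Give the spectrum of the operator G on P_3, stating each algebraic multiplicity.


image of 1: 0
image of x: 3/2
image of x^2: 18x
image of x^3: (729/8)x^2
the matrix is upper triangular; its diagonal is (0, 0, 0, 0)
for a triangular matrix the eigenvalues are the diagonal entries, with algebraic multiplicity their repetition count

λ = 0 (multiplicity 4)


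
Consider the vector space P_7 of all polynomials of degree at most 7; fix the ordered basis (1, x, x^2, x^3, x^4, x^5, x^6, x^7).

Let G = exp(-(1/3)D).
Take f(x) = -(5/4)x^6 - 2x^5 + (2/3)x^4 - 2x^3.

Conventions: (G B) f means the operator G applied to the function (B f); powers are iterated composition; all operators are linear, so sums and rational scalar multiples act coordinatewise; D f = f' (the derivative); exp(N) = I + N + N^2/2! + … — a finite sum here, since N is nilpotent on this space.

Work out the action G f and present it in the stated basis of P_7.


order-1 term: (5/2)x^5 + (10/3)x^4 - (8/9)x^3 + 2x^2
order-2 term: -(25/12)x^4 - (20/9)x^3 + (4/9)x^2 - (2/3)x
order-3 term: (25/27)x^3 + (20/27)x^2 - (8/81)x + 2/27
order-4 term: -(25/108)x^2 - (10/81)x + 2/243
order-5 term: (5/162)x + 2/243
order-6 term: -5/2916
the series for exp(-(1/3)D) f terminates at order 6
exp(-(1/3)D) f = -(5/4)x^6 + (1/2)x^5 + (23/12)x^4 - (113/27)x^3 + (319/108)x^2 - (139/162)x + 259/2916

g(x) = -(5/4)x^6 + (1/2)x^5 + (23/12)x^4 - (113/27)x^3 + (319/108)x^2 - (139/162)x + 259/2916


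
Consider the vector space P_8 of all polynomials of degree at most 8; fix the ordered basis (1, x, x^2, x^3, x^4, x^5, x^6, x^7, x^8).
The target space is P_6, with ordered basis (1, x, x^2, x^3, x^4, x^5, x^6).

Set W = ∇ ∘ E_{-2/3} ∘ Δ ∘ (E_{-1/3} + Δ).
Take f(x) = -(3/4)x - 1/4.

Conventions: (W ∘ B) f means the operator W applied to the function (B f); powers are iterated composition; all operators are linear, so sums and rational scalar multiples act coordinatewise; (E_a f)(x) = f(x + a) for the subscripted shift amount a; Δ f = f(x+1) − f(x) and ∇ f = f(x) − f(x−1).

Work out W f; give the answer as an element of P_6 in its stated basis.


E_{-1/3} f = -(3/4)x
Δ f = -3/4
(E_{-1/3} + Δ) f = -(3/4)x - 3/4
Δ (E_{-1/3} + Δ) f = -3/4
E_{-2/3} Δ (E_{-1/3} + Δ) f = -3/4
∇ E_{-2/3} Δ (E_{-1/3} + Δ) f = 0

the image equals g(x) = 0


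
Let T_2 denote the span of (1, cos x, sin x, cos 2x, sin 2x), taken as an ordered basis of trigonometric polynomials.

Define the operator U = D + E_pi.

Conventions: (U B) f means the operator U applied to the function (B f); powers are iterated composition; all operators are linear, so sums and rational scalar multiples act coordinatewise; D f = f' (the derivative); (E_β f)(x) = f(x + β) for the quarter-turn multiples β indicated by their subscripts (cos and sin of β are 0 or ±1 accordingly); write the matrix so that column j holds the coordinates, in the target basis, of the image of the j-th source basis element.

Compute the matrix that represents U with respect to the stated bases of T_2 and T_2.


the matrix is [[1, 0, 0, 0, 0]; [0, -1, 1, 0, 0]; [0, -1, -1, 0, 0]; [0, 0, 0, 1, 2]; [0, 0, 0, -2, 1]] (rows listed top to bottom)

image of 1: 1
image of cos x: -cos x - sin x
image of sin x: cos x - sin x
image of cos 2x: cos 2x - 2sin 2x
image of sin 2x: 2cos 2x + sin 2x
each image's coordinates form column j of the matrix


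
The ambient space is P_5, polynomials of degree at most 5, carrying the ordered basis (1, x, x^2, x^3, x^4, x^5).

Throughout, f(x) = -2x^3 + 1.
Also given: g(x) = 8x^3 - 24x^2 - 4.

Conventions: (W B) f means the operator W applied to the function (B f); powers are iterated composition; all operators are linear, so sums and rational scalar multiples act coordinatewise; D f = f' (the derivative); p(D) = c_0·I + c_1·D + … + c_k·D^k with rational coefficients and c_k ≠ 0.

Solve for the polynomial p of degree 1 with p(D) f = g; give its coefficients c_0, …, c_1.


p(D) = -4·I + 4·D, i.e. c_0 = -4, c_1 = 4

D^0 f = -2x^3 + 1
D^1 f = -6x^2
matching coefficients of g against c_0 f + c_1 Df + … from the top degree down determines the c_i
solution: c_0 = -4, c_1 = 4


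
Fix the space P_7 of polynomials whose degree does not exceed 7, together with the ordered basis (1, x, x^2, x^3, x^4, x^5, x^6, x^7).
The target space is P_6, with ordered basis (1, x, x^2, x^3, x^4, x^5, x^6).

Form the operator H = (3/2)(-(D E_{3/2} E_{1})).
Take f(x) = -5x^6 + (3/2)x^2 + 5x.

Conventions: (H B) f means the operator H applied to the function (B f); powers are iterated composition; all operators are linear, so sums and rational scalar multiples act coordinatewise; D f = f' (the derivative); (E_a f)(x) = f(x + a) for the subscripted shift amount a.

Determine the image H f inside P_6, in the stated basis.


g(x) = 45x^5 + (1125/2)x^4 + (5625/2)x^3 + (28125/4)x^2 + (140553/16)x + 140025/32

E_{1} f = -5x^6 - 30x^5 - 75x^4 - 100x^3 - (147/2)x^2 - 22x + 3/2
E_{3/2} E_{1} f = -5x^6 - 75x^5 - (1875/4)x^4 - (3125/2)x^3 - (46851/16)x^2 - (46675/16)x - 76725/64
D E_{3/2} E_{1} f = -30x^5 - 375x^4 - 1875x^3 - (9375/2)x^2 - (46851/8)x - 46675/16
(-(D E_{3/2} E_{1})) f = 30x^5 + 375x^4 + 1875x^3 + (9375/2)x^2 + (46851/8)x + 46675/16
((3/2)(-(D E_{3/2} E_{1}))) f = 45x^5 + (1125/2)x^4 + (5625/2)x^3 + (28125/4)x^2 + (140553/16)x + 140025/32


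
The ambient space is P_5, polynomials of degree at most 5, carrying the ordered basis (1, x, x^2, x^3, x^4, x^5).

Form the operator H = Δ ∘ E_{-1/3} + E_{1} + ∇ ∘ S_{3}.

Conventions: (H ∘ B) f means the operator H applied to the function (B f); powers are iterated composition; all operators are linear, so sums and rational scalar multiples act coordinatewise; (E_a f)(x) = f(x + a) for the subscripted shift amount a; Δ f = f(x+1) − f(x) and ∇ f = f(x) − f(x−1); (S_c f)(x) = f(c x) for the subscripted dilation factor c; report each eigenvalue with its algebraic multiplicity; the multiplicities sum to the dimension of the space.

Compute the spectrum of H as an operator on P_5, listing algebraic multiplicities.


image of 1: 1
image of x: x + 5
image of x^2: x^2 + 22x - 23/3
image of x^3: x^3 + 87x^2 - 77x + 85/3
image of x^4: x^4 + 332x^3 - 478x^2 + (988/3)x - 2155/27
image of x^5: x^5 + 1225x^4 - (7250/3)x^3 + (7330/3)x^2 - (32645/27)x + 19775/81
the matrix is upper triangular; its diagonal is (1, 1, 1, 1, 1, 1)
for a triangular matrix the eigenvalues are the diagonal entries, with algebraic multiplicity their repetition count

λ = 1 (multiplicity 6)


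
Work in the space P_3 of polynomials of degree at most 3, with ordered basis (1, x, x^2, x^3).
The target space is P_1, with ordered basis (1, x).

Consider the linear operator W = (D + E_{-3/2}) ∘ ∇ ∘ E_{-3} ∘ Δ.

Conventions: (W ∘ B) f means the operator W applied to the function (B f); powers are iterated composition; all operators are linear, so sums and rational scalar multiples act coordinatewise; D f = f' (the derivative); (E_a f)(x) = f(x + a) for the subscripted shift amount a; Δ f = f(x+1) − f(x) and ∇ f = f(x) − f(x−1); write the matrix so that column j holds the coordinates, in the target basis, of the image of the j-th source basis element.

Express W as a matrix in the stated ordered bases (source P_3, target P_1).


image of 1: 0
image of x: 0
image of x^2: 2
image of x^3: 6x - 21
each image's coordinates form column j of the matrix

the matrix is [[0, 0, 2, -21]; [0, 0, 0, 6]] (rows listed top to bottom)


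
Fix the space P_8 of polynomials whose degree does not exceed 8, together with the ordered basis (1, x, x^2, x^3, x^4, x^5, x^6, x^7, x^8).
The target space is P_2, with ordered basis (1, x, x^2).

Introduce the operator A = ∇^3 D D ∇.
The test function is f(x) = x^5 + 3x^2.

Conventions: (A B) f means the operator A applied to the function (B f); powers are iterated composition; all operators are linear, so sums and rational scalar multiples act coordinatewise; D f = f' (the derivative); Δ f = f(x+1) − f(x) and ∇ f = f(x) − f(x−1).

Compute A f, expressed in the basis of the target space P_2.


the result is g(x) = 0

∇ f = 5x^4 - 10x^3 + 10x^2 + x - 2
D ∇ f = 20x^3 - 30x^2 + 20x + 1
D (D ∇) f = 60x^2 - 60x + 20
∇ (D D ∇) f = 120x - 120
∇ ∇ (D D ∇) f = 120
∇ ∇ ∇ (D D ∇) f = 0


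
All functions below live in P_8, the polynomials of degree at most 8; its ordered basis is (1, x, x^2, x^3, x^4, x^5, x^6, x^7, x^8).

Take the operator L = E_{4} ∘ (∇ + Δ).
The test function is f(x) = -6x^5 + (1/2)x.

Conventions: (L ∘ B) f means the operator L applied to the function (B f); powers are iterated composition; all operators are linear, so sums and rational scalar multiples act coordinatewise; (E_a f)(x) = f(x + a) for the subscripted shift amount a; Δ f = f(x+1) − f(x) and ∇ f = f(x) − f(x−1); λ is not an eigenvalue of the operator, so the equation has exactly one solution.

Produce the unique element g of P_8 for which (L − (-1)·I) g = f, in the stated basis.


g(x) = -6x^5 + 60x^4 + 480x^3 - 2760x^2 - (38399/2)x + 20171

write g with unknown coordinates in the stated basis and equate coefficients in (L − (-1)·I) g = f
solving from the highest basis element down gives g = -6x^5 + 60x^4 + 480x^3 - 2760x^2 - (38399/2)x + 20171
check: L g = -60x^4 - 480x^3 + 2760x^2 + 19200x - 20171
so L g − (-1)·g = -6x^5 + (1/2)x = f ✓


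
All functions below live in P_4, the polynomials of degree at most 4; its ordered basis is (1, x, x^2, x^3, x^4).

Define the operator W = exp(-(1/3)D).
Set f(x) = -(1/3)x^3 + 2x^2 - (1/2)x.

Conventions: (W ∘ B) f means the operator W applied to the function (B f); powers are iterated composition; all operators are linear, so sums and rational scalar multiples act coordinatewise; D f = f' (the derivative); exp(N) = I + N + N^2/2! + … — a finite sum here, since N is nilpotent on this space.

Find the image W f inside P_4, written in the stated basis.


order-1 term: (1/3)x^2 - (4/3)x + 1/6
order-2 term: -(1/9)x + 2/9
order-3 term: 1/81
the series for exp(-(1/3)D) f terminates at order 3
exp(-(1/3)D) f = -(1/3)x^3 + (7/3)x^2 - (35/18)x + 65/162

g(x) = -(1/3)x^3 + (7/3)x^2 - (35/18)x + 65/162


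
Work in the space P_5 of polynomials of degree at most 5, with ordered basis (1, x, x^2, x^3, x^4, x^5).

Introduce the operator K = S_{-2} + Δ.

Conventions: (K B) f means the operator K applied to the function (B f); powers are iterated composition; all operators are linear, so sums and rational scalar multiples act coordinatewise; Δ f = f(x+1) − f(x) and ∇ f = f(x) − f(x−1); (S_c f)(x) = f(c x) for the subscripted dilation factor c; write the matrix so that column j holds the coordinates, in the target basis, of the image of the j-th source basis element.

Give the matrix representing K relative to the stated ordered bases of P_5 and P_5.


the matrix is [[1, 1, 1, 1, 1, 1]; [0, -2, 2, 3, 4, 5]; [0, 0, 4, 3, 6, 10]; [0, 0, 0, -8, 4, 10]; [0, 0, 0, 0, 16, 5]; [0, 0, 0, 0, 0, -32]] (rows listed top to bottom)

image of 1: 1
image of x: -2x + 1
image of x^2: 4x^2 + 2x + 1
image of x^3: -8x^3 + 3x^2 + 3x + 1
image of x^4: 16x^4 + 4x^3 + 6x^2 + 4x + 1
image of x^5: -32x^5 + 5x^4 + 10x^3 + 10x^2 + 5x + 1
each image's coordinates form column j of the matrix


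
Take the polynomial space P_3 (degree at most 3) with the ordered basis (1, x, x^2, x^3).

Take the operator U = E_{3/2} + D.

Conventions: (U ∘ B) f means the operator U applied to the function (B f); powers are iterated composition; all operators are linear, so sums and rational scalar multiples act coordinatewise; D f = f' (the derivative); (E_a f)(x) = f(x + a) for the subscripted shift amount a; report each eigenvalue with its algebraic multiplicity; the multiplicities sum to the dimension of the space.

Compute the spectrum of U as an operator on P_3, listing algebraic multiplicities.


λ = 1 (multiplicity 4)

image of 1: 1
image of x: x + 5/2
image of x^2: x^2 + 5x + 9/4
image of x^3: x^3 + (15/2)x^2 + (27/4)x + 27/8
the matrix is upper triangular; its diagonal is (1, 1, 1, 1)
for a triangular matrix the eigenvalues are the diagonal entries, with algebraic multiplicity their repetition count


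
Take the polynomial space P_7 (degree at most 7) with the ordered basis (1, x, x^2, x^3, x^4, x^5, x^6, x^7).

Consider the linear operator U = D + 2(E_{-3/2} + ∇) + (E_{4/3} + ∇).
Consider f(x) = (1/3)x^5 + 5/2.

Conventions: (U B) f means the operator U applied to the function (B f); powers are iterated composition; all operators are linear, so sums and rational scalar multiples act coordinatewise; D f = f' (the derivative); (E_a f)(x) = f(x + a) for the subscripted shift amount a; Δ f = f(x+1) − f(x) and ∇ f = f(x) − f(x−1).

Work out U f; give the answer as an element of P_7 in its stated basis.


the image equals g(x) = x^5 + (35/9)x^4 + (295/27)x^3 - (745/162)x^2 + (33325/1944)x + 56479/11664

D f = (5/3)x^4
E_{-3/2} f = (1/3)x^5 - (5/2)x^4 + (15/2)x^3 - (45/4)x^2 + (135/16)x - 1/32
∇ f = (5/3)x^4 - (10/3)x^3 + (10/3)x^2 - (5/3)x + 1/3
(E_{-3/2} + ∇) f = (1/3)x^5 - (5/6)x^4 + (25/6)x^3 - (95/12)x^2 + (325/48)x + 29/96
(2(E_{-3/2} + ∇)) f = (2/3)x^5 - (5/3)x^4 + (25/3)x^3 - (95/6)x^2 + (325/24)x + 29/48
E_{4/3} f = (1/3)x^5 + (20/9)x^4 + (160/27)x^3 + (640/81)x^2 + (1280/243)x + 5693/1458
∇ f = (5/3)x^4 - (10/3)x^3 + (10/3)x^2 - (5/3)x + 1/3
(E_{4/3} + ∇) f = (1/3)x^5 + (35/9)x^4 + (70/27)x^3 + (910/81)x^2 + (875/243)x + 6179/1458
(D + 2(E_{-3/2} + ∇) + (E_{4/3} + ∇)) f = x^5 + (35/9)x^4 + (295/27)x^3 - (745/162)x^2 + (33325/1944)x + 56479/11664


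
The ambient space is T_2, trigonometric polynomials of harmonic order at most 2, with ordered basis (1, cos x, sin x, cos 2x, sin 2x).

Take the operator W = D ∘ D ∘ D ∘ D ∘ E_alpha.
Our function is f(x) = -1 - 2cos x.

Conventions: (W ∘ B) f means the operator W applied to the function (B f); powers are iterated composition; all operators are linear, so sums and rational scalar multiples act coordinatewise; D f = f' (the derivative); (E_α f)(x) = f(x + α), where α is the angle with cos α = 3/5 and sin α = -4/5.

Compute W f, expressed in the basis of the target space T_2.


the image equals g(x) = -(6/5)cos x - (8/5)sin x

E_alpha f = -1 - (6/5)cos x - (8/5)sin x
D E_alpha f = -(8/5)cos x + (6/5)sin x
D D E_alpha f = (6/5)cos x + (8/5)sin x
D (D ∘ D) E_alpha f = (8/5)cos x - (6/5)sin x
D D (D ∘ D) E_alpha f = -(6/5)cos x - (8/5)sin x


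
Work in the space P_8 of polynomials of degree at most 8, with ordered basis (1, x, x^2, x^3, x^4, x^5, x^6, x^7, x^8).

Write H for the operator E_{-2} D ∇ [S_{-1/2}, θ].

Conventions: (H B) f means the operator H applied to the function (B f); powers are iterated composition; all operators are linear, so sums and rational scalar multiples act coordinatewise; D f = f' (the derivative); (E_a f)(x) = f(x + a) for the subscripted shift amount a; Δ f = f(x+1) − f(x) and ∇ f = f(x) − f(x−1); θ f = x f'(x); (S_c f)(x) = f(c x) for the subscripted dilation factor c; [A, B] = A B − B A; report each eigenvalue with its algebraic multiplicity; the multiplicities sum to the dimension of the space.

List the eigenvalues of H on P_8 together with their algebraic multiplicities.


λ = 0 (multiplicity 9)

image of 1: 0
image of x: 0
image of x^2: 0
image of x^3: 0
image of x^4: 0
image of x^5: 0
image of x^6: 0
image of x^7: 0
image of x^8: 0
the matrix is upper triangular; its diagonal is (0, 0, 0, 0, 0, 0, 0, 0, 0)
for a triangular matrix the eigenvalues are the diagonal entries, with algebraic multiplicity their repetition count


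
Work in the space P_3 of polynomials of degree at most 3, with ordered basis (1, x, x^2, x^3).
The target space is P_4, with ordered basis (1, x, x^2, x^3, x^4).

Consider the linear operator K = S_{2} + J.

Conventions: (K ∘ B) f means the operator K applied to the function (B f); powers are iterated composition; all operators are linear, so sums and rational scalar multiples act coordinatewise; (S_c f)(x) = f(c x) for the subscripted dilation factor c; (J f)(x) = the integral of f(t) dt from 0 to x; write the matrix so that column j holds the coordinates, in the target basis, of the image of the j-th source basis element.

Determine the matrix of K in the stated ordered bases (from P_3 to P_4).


the matrix is [[1, 0, 0, 0]; [1, 2, 0, 0]; [0, 1/2, 4, 0]; [0, 0, 1/3, 8]; [0, 0, 0, 1/4]] (rows listed top to bottom)

image of 1: x + 1
image of x: (1/2)x^2 + 2x
image of x^2: (1/3)x^3 + 4x^2
image of x^3: (1/4)x^4 + 8x^3
each image's coordinates form column j of the matrix


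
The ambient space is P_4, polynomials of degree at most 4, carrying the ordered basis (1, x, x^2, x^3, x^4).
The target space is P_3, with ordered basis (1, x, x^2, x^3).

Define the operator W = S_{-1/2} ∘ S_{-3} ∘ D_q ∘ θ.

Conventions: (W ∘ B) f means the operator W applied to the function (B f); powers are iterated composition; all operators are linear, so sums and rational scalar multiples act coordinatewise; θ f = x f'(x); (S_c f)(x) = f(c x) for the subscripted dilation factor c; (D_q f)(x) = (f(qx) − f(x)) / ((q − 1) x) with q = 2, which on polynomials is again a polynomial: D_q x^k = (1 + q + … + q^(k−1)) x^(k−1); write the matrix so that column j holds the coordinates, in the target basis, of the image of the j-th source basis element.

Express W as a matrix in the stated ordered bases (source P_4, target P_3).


the matrix is [[0, 1, 0, 0, 0]; [0, 0, 9, 0, 0]; [0, 0, 0, 189/4, 0]; [0, 0, 0, 0, 405/2]] (rows listed top to bottom)

image of 1: 0
image of x: 1
image of x^2: 9x
image of x^3: (189/4)x^2
image of x^4: (405/2)x^3
each image's coordinates form column j of the matrix


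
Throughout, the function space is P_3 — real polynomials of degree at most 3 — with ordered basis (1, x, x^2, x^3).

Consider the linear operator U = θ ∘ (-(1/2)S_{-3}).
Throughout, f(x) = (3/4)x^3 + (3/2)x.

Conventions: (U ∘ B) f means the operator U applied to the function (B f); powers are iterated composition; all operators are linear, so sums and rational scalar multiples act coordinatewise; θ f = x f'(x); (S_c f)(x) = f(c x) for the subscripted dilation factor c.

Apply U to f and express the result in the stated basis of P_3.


g(x) = (243/8)x^3 + (9/4)x

S_{-3} f = -(81/4)x^3 - (9/2)x
(-(1/2)S_{-3}) f = (81/8)x^3 + (9/4)x
θ (-(1/2)S_{-3}) f = (243/8)x^3 + (9/4)x


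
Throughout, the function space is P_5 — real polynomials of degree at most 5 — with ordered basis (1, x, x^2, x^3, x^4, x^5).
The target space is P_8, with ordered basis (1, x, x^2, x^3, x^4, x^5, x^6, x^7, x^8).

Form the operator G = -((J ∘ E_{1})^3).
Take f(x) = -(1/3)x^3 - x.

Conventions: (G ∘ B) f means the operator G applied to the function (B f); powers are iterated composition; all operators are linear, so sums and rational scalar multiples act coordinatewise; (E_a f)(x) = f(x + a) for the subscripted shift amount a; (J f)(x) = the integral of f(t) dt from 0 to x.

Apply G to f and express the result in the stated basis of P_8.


E_{1} f = -(1/3)x^3 - x^2 - 2x - 4/3
J E_{1} f = -(1/12)x^4 - (1/3)x^3 - x^2 - (4/3)x
E_{1} (J ∘ E_{1}) f = -(1/12)x^4 - (2/3)x^3 - (5/2)x^2 - (14/3)x - 11/4
J E_{1} (J ∘ E_{1}) f = -(1/60)x^5 - (1/6)x^4 - (5/6)x^3 - (7/3)x^2 - (11/4)x
E_{1} (J ∘ E_{1}) (J ∘ E_{1}) f = -(1/60)x^5 - (1/4)x^4 - (5/3)x^3 - 6x^2 - (32/3)x - 61/10
J E_{1} (J ∘ E_{1}) (J ∘ E_{1}) f = -(1/360)x^6 - (1/20)x^5 - (5/12)x^4 - 2x^3 - (16/3)x^2 - (61/10)x
(-((J ∘ E_{1})^3)) f = (1/360)x^6 + (1/20)x^5 + (5/12)x^4 + 2x^3 + (16/3)x^2 + (61/10)x

g(x) = (1/360)x^6 + (1/20)x^5 + (5/12)x^4 + 2x^3 + (16/3)x^2 + (61/10)x


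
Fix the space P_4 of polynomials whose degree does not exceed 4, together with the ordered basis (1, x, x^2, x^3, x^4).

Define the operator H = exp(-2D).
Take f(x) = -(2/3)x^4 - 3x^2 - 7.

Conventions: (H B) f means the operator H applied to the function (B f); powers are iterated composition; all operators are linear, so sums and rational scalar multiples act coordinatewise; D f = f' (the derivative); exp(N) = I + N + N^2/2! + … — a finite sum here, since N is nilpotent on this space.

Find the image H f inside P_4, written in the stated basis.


order-1 term: (16/3)x^3 + 12x
order-2 term: -16x^2 - 12
order-3 term: (64/3)x
order-4 term: -32/3
the series for exp(-2D) f terminates at order 4
exp(-2D) f = -(2/3)x^4 + (16/3)x^3 - 19x^2 + (100/3)x - 89/3

the result is g(x) = -(2/3)x^4 + (16/3)x^3 - 19x^2 + (100/3)x - 89/3


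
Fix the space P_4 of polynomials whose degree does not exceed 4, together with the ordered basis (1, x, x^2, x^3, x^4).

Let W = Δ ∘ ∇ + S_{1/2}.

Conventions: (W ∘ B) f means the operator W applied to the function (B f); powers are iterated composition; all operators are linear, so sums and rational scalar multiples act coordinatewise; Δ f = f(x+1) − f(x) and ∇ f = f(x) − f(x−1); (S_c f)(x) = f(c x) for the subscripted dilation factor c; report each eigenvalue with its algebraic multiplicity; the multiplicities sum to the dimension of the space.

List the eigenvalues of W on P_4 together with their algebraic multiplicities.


λ = 1/16 (multiplicity 1), λ = 1/8 (multiplicity 1), λ = 1/4 (multiplicity 1), λ = 1/2 (multiplicity 1), λ = 1 (multiplicity 1)

image of 1: 1
image of x: (1/2)x
image of x^2: (1/4)x^2 + 2
image of x^3: (1/8)x^3 + 6x
image of x^4: (1/16)x^4 + 12x^2 + 2
the matrix is upper triangular; its diagonal is (1, 1/2, 1/4, 1/8, 1/16)
for a triangular matrix the eigenvalues are the diagonal entries, with algebraic multiplicity their repetition count


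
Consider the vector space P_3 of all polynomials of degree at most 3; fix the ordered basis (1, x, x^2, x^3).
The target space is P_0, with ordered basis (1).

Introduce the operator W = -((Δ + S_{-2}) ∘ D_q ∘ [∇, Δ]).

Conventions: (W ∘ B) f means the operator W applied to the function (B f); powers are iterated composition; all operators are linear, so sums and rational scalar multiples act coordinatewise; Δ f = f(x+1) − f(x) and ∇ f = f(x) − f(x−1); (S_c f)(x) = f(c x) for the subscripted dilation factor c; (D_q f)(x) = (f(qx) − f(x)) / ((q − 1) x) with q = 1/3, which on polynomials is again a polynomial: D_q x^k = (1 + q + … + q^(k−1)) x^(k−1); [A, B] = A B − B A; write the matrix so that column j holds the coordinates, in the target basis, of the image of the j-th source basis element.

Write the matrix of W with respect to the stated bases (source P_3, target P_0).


image of 1: 0
image of x: 0
image of x^2: 0
image of x^3: 0
each image's coordinates form column j of the matrix

the matrix is [[0, 0, 0, 0]] (rows listed top to bottom)


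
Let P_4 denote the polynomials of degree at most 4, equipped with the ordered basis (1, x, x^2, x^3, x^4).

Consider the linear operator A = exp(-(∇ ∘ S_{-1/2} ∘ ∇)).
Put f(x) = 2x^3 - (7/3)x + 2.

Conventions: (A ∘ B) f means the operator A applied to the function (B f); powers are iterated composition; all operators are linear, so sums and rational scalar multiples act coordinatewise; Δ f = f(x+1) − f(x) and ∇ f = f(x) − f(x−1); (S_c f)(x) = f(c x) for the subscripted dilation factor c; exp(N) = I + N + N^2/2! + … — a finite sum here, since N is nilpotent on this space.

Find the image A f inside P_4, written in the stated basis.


order-1 term: -3x - 3/2
the series for exp(-(∇ ∘ S_{-1/2} ∘ ∇)) f terminates at order 1
exp(-(∇ ∘ S_{-1/2} ∘ ∇)) f = 2x^3 - (16/3)x + 1/2

g(x) = 2x^3 - (16/3)x + 1/2


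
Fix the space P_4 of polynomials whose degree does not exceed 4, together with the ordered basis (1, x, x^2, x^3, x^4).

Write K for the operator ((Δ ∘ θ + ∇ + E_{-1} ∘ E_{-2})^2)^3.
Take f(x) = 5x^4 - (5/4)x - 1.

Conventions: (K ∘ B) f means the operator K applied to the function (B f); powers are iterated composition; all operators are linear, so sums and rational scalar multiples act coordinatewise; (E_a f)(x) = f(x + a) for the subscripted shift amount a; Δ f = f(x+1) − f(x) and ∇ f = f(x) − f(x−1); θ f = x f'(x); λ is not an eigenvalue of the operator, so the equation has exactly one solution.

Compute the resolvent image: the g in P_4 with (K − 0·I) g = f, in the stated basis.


write g with unknown coordinates in the stated basis and equate coefficients in (K − 0·I) g = f
solving from the highest basis element down gives g = 5x^4 - 240x^3 + 360x^2 + (121435/4)x + 139423/2
check: K g = 5x^4 - (5/4)x - 1
so K g − 0·g = 5x^4 - (5/4)x - 1 = f ✓

the result is g(x) = 5x^4 - 240x^3 + 360x^2 + (121435/4)x + 139423/2


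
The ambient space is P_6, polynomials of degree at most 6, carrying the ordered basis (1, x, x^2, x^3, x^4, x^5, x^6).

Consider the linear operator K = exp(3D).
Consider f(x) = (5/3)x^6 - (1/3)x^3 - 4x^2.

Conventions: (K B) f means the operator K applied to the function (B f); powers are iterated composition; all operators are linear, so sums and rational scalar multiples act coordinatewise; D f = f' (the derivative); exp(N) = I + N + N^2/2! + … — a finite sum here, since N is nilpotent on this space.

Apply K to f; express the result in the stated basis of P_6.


order-1 term: 30x^5 - 3x^2 - 24x
order-2 term: 225x^4 - 9x - 36
order-3 term: 900x^3 - 9
order-4 term: 2025x^2
order-5 term: 2430x
order-6 term: 1215
the series for exp(3D) f terminates at order 6
exp(3D) f = (5/3)x^6 + 30x^5 + 225x^4 + (2699/3)x^3 + 2018x^2 + 2397x + 1170

g(x) = (5/3)x^6 + 30x^5 + 225x^4 + (2699/3)x^3 + 2018x^2 + 2397x + 1170


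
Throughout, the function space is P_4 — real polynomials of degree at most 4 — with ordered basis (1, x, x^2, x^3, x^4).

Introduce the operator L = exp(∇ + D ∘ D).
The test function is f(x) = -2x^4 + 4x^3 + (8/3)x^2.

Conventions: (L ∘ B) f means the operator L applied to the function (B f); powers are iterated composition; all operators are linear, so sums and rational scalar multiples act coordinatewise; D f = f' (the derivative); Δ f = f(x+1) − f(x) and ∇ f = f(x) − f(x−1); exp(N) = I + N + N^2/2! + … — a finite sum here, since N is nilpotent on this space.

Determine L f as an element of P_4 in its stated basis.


order-1 term: -8x^3 + (28/3)x + 26/3
order-2 term: -12x^2 - 12x + 2/3
order-3 term: -8x - 8
order-4 term: -2
the series for exp(∇ + D ∘ D) f terminates at order 4
exp(∇ + D ∘ D) f = -2x^4 - 4x^3 - (28/3)x^2 - (32/3)x - 2/3

g(x) = -2x^4 - 4x^3 - (28/3)x^2 - (32/3)x - 2/3


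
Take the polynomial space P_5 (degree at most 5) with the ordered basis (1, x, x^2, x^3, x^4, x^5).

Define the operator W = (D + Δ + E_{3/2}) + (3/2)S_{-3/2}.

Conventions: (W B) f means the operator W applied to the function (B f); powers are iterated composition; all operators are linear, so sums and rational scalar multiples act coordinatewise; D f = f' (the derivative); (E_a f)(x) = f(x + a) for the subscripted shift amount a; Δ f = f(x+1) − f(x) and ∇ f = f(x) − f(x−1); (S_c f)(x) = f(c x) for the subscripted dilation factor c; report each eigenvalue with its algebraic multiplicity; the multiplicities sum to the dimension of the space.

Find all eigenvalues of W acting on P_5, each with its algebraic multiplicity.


image of 1: 5/2
image of x: -(5/4)x + 7/2
image of x^2: (35/8)x^2 + 7x + 13/4
image of x^3: -(65/16)x^3 + (21/2)x^2 + (39/4)x + 35/8
image of x^4: (275/32)x^4 + 14x^3 + (39/2)x^2 + (35/2)x + 97/16
image of x^5: -(665/64)x^5 + (35/2)x^4 + (65/2)x^3 + (175/4)x^2 + (485/16)x + 275/32
the matrix is upper triangular; its diagonal is (5/2, -5/4, 35/8, -65/16, 275/32, -665/64)
for a triangular matrix the eigenvalues are the diagonal entries, with algebraic multiplicity their repetition count

λ = -665/64 (multiplicity 1), λ = -65/16 (multiplicity 1), λ = -5/4 (multiplicity 1), λ = 5/2 (multiplicity 1), λ = 35/8 (multiplicity 1), λ = 275/32 (multiplicity 1)


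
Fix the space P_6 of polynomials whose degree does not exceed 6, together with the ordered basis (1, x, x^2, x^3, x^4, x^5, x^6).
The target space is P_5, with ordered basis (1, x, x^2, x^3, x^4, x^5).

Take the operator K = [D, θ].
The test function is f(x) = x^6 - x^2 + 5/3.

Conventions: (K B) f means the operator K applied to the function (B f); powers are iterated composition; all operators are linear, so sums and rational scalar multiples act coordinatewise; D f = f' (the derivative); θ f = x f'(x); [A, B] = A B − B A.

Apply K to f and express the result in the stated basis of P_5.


g(x) = 6x^5 - 2x

θ f = 6x^6 - 2x^2
D θ f = 36x^5 - 4x
D f = 6x^5 - 2x
θ D f = 30x^5 - 2x
[D, θ] f = 6x^5 - 2x


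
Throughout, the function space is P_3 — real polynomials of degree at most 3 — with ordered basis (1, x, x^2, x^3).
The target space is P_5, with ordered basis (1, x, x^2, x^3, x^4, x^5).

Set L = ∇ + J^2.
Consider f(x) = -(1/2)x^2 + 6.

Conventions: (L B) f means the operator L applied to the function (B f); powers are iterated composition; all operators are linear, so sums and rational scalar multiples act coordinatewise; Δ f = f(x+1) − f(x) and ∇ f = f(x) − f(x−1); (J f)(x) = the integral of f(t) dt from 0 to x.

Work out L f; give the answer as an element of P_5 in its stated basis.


∇ f = -x + 1/2
J f = -(1/6)x^3 + 6x
J J f = -(1/24)x^4 + 3x^2
(∇ + J^2) f = -(1/24)x^4 + 3x^2 - x + 1/2

g(x) = -(1/24)x^4 + 3x^2 - x + 1/2


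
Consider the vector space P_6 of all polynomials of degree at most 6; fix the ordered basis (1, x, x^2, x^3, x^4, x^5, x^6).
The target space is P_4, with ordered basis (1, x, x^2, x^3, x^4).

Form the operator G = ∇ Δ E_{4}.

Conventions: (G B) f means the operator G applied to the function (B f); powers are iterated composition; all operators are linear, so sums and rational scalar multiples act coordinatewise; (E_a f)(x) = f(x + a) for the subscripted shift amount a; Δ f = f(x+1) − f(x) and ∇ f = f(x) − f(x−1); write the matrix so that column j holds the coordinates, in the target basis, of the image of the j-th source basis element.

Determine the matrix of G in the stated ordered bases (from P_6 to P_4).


the matrix is [[0, 0, 2, 24, 194, 1320, 8162]; [0, 0, 0, 6, 96, 970, 7920]; [0, 0, 0, 0, 12, 240, 2910]; [0, 0, 0, 0, 0, 20, 480]; [0, 0, 0, 0, 0, 0, 30]] (rows listed top to bottom)

image of 1: 0
image of x: 0
image of x^2: 2
image of x^3: 6x + 24
image of x^4: 12x^2 + 96x + 194
image of x^5: 20x^3 + 240x^2 + 970x + 1320
image of x^6: 30x^4 + 480x^3 + 2910x^2 + 7920x + 8162
each image's coordinates form column j of the matrix


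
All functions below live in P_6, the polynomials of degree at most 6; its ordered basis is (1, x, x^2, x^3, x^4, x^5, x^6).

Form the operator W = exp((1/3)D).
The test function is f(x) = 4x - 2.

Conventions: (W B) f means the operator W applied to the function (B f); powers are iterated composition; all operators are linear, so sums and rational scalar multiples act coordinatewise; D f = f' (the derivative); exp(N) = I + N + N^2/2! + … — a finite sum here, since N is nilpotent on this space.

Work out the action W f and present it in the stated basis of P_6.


the image equals g(x) = 4x - 2/3

order-1 term: 4/3
the series for exp((1/3)D) f terminates at order 1
exp((1/3)D) f = 4x - 2/3


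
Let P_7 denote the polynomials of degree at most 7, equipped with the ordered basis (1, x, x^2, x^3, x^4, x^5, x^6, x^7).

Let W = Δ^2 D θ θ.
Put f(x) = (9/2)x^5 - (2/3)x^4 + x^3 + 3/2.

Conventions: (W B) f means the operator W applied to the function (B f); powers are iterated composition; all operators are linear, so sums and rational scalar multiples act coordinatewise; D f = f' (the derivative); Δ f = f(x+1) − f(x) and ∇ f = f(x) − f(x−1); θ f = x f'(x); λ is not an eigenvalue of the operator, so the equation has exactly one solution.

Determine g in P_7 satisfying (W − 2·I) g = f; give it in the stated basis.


the image equals g(x) = -(9/4)x^5 + (1/3)x^4 - (1/2)x^3 - (3375/2)x^2 - 3311x - 1919

write g with unknown coordinates in the stated basis and equate coefficients in (W − 2·I) g = f
solving from the highest basis element down gives g = -(9/4)x^5 + (1/3)x^4 - (1/2)x^3 - (3375/2)x^2 - 3311x - 1919
check: W g = -3375x^2 - 6622x - 7673/2
so W g − 2·g = (9/2)x^5 - (2/3)x^4 + x^3 + 3/2 = f ✓


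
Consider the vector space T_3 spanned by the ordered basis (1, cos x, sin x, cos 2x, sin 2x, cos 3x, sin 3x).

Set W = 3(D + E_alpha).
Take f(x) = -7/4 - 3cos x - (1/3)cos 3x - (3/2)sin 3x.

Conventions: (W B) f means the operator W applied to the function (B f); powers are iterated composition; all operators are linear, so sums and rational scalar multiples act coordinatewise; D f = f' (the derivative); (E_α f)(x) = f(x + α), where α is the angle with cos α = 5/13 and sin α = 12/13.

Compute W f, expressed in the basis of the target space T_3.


the result is g(x) = -21/4 - (45/13)cos x + (225/13)sin x - (47797/4394)cos 3x + (29841/4394)sin 3x

D f = 3sin x - (9/2)cos 3x + sin 3x
E_alpha f = -7/4 - (15/13)cos x + (36/13)sin x + (5761/6591)cos 3x + (5553/4394)sin 3x
(D + E_alpha) f = -7/4 - (15/13)cos x + (75/13)sin x - (47797/13182)cos 3x + (9947/4394)sin 3x
(3(D + E_alpha)) f = -21/4 - (45/13)cos x + (225/13)sin x - (47797/4394)cos 3x + (29841/4394)sin 3x


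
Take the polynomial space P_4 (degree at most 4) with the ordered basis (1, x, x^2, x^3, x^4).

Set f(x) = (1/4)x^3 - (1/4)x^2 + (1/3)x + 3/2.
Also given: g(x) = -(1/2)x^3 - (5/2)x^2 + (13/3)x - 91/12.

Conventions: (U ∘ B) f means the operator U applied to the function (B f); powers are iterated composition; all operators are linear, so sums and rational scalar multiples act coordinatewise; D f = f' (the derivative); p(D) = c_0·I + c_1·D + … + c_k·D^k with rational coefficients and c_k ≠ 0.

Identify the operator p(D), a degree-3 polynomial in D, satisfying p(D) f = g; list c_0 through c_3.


p(D) = -2·I − 4·D + 2·D^2 − (3/2)·D^3, i.e. c_0 = -2, c_1 = -4, c_2 = 2, c_3 = -3/2

D^0 f = (1/4)x^3 - (1/4)x^2 + (1/3)x + 3/2
D^1 f = (3/4)x^2 - (1/2)x + 1/3
D^2 f = (3/2)x - 1/2
D^3 f = 3/2
matching coefficients of g against c_0 f + c_1 Df + … from the top degree down determines the c_i
solution: c_0 = -2, c_1 = -4, c_2 = 2, c_3 = -3/2
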